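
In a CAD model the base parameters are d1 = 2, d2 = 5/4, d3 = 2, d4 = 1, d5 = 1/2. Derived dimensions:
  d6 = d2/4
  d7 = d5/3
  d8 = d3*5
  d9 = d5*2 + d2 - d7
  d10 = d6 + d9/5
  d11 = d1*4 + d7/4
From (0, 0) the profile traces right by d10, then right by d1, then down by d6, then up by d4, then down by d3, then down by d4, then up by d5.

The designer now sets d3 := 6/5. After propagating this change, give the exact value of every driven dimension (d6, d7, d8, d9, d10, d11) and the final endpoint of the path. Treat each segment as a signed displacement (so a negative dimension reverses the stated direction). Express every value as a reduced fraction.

d6 = 5/16
d7 = 1/6
d8 = 6
d9 = 25/12
d10 = 35/48
d11 = 193/24
endpoint = (131/48, -81/80)

Apply edit: d3 := 6/5
  d6 = d2/4 = 5/16
  d7 = d5/3 = 1/6
  d8 = d3*5 = 6
  d9 = d5*2 + d2 - d7 = 25/12
  d10 = d6 + d9/5 = 35/48
  d11 = d1*4 + d7/4 = 193/24
Walk from origin (0, 0):
  seg 1: right by d10 = 35/48 → (35/48, 0)
  seg 2: right by d1 = 2 → (131/48, 0)
  seg 3: down by d6 = 5/16 → (131/48, -5/16)
  seg 4: up by d4 = 1 → (131/48, 11/16)
  seg 5: down by d3 = 6/5 → (131/48, -41/80)
  seg 6: down by d4 = 1 → (131/48, -121/80)
  seg 7: up by d5 = 1/2 → (131/48, -81/80)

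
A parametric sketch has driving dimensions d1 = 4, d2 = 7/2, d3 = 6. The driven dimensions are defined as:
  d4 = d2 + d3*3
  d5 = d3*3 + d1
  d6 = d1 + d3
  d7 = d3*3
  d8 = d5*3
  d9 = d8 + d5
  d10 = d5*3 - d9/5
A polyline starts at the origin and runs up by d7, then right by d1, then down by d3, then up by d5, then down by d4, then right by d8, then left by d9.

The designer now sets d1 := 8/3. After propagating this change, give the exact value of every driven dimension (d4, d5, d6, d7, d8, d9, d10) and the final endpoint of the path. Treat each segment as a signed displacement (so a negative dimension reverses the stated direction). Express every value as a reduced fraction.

d4 = 43/2
d5 = 62/3
d6 = 26/3
d7 = 18
d8 = 62
d9 = 248/3
d10 = 682/15
endpoint = (-18, 67/6)

Apply edit: d1 := 8/3
  d4 = d2 + d3*3 = 43/2
  d5 = d3*3 + d1 = 62/3
  d6 = d1 + d3 = 26/3
  d7 = d3*3 = 18
  d8 = d5*3 = 62
  d9 = d8 + d5 = 248/3
  d10 = d5*3 - d9/5 = 682/15
Walk from origin (0, 0):
  seg 1: up by d7 = 18 → (0, 18)
  seg 2: right by d1 = 8/3 → (8/3, 18)
  seg 3: down by d3 = 6 → (8/3, 12)
  seg 4: up by d5 = 62/3 → (8/3, 98/3)
  seg 5: down by d4 = 43/2 → (8/3, 67/6)
  seg 6: right by d8 = 62 → (194/3, 67/6)
  seg 7: left by d9 = 248/3 → (-18, 67/6)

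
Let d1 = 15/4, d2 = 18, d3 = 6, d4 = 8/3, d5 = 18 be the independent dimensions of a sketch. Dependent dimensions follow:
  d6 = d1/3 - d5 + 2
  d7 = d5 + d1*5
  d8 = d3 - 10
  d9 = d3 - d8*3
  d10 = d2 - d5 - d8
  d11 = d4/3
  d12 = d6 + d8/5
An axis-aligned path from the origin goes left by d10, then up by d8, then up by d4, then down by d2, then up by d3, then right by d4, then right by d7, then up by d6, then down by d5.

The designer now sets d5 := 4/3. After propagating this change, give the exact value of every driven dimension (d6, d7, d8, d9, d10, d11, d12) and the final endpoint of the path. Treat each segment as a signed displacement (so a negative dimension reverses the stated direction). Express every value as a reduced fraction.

Apply edit: d5 := 4/3
  d6 = d1/3 - d5 + 2 = 23/12
  d7 = d5 + d1*5 = 241/12
  d8 = d3 - 10 = -4
  d9 = d3 - d8*3 = 18
  d10 = d2 - d5 - d8 = 62/3
  d11 = d4/3 = 8/9
  d12 = d6 + d8/5 = 67/60
Walk from origin (0, 0):
  seg 1: left by d10 = 62/3 → (-62/3, 0)
  seg 2: up by d8 = -4 → (-62/3, -4)
  seg 3: up by d4 = 8/3 → (-62/3, -4/3)
  seg 4: down by d2 = 18 → (-62/3, -58/3)
  seg 5: up by d3 = 6 → (-62/3, -40/3)
  seg 6: right by d4 = 8/3 → (-18, -40/3)
  seg 7: right by d7 = 241/12 → (25/12, -40/3)
  seg 8: up by d6 = 23/12 → (25/12, -137/12)
  seg 9: down by d5 = 4/3 → (25/12, -51/4)

d6 = 23/12
d7 = 241/12
d8 = -4
d9 = 18
d10 = 62/3
d11 = 8/9
d12 = 67/60
endpoint = (25/12, -51/4)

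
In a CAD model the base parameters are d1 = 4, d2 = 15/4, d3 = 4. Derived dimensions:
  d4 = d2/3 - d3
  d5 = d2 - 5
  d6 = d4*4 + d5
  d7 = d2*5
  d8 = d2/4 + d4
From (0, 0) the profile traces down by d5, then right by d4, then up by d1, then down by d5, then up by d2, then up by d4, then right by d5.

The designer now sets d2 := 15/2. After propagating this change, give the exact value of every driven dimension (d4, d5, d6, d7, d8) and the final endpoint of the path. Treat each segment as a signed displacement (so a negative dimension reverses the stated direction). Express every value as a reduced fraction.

d4 = -3/2
d5 = 5/2
d6 = -7/2
d7 = 75/2
d8 = 3/8
endpoint = (1, 5)

Apply edit: d2 := 15/2
  d4 = d2/3 - d3 = -3/2
  d5 = d2 - 5 = 5/2
  d6 = d4*4 + d5 = -7/2
  d7 = d2*5 = 75/2
  d8 = d2/4 + d4 = 3/8
Walk from origin (0, 0):
  seg 1: down by d5 = 5/2 → (0, -5/2)
  seg 2: right by d4 = -3/2 → (-3/2, -5/2)
  seg 3: up by d1 = 4 → (-3/2, 3/2)
  seg 4: down by d5 = 5/2 → (-3/2, -1)
  seg 5: up by d2 = 15/2 → (-3/2, 13/2)
  seg 6: up by d4 = -3/2 → (-3/2, 5)
  seg 7: right by d5 = 5/2 → (1, 5)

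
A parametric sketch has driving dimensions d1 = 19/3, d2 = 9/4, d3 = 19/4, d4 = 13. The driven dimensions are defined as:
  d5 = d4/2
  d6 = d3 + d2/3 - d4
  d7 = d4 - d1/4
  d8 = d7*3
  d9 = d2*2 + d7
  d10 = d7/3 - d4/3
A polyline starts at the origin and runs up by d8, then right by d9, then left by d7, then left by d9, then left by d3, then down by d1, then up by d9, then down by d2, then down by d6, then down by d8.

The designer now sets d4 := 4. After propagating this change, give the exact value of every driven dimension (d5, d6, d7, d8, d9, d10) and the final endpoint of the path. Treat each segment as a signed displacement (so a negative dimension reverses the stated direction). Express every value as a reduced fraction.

Apply edit: d4 := 4
  d5 = d4/2 = 2
  d6 = d3 + d2/3 - d4 = 3/2
  d7 = d4 - d1/4 = 29/12
  d8 = d7*3 = 29/4
  d9 = d2*2 + d7 = 83/12
  d10 = d7/3 - d4/3 = -19/36
Walk from origin (0, 0):
  seg 1: up by d8 = 29/4 → (0, 29/4)
  seg 2: right by d9 = 83/12 → (83/12, 29/4)
  seg 3: left by d7 = 29/12 → (9/2, 29/4)
  seg 4: left by d9 = 83/12 → (-29/12, 29/4)
  seg 5: left by d3 = 19/4 → (-43/6, 29/4)
  seg 6: down by d1 = 19/3 → (-43/6, 11/12)
  seg 7: up by d9 = 83/12 → (-43/6, 47/6)
  seg 8: down by d2 = 9/4 → (-43/6, 67/12)
  seg 9: down by d6 = 3/2 → (-43/6, 49/12)
  seg 10: down by d8 = 29/4 → (-43/6, -19/6)

d5 = 2
d6 = 3/2
d7 = 29/12
d8 = 29/4
d9 = 83/12
d10 = -19/36
endpoint = (-43/6, -19/6)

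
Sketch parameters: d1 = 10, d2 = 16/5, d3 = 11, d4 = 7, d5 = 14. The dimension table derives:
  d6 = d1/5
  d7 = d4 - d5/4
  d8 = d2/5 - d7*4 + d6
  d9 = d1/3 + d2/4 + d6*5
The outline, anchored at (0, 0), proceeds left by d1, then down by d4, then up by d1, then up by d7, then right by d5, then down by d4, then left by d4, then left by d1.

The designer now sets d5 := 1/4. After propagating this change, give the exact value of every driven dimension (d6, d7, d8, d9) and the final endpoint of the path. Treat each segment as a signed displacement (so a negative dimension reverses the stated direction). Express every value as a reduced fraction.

d6 = 2
d7 = 111/16
d8 = -2511/100
d9 = 212/15
endpoint = (-107/4, 47/16)

Apply edit: d5 := 1/4
  d6 = d1/5 = 2
  d7 = d4 - d5/4 = 111/16
  d8 = d2/5 - d7*4 + d6 = -2511/100
  d9 = d1/3 + d2/4 + d6*5 = 212/15
Walk from origin (0, 0):
  seg 1: left by d1 = 10 → (-10, 0)
  seg 2: down by d4 = 7 → (-10, -7)
  seg 3: up by d1 = 10 → (-10, 3)
  seg 4: up by d7 = 111/16 → (-10, 159/16)
  seg 5: right by d5 = 1/4 → (-39/4, 159/16)
  seg 6: down by d4 = 7 → (-39/4, 47/16)
  seg 7: left by d4 = 7 → (-67/4, 47/16)
  seg 8: left by d1 = 10 → (-107/4, 47/16)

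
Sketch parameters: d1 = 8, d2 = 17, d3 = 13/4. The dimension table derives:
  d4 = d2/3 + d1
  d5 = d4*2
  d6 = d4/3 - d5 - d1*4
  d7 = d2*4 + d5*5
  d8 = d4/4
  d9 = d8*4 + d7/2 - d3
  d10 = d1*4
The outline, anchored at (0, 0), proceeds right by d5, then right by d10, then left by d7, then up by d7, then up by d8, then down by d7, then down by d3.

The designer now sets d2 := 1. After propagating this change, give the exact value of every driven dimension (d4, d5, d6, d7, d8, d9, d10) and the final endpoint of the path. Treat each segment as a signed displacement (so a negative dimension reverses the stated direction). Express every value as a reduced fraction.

Apply edit: d2 := 1
  d4 = d2/3 + d1 = 25/3
  d5 = d4*2 = 50/3
  d6 = d4/3 - d5 - d1*4 = -413/9
  d7 = d2*4 + d5*5 = 262/3
  d8 = d4/4 = 25/12
  d9 = d8*4 + d7/2 - d3 = 195/4
  d10 = d1*4 = 32
Walk from origin (0, 0):
  seg 1: right by d5 = 50/3 → (50/3, 0)
  seg 2: right by d10 = 32 → (146/3, 0)
  seg 3: left by d7 = 262/3 → (-116/3, 0)
  seg 4: up by d7 = 262/3 → (-116/3, 262/3)
  seg 5: up by d8 = 25/12 → (-116/3, 1073/12)
  seg 6: down by d7 = 262/3 → (-116/3, 25/12)
  seg 7: down by d3 = 13/4 → (-116/3, -7/6)

d4 = 25/3
d5 = 50/3
d6 = -413/9
d7 = 262/3
d8 = 25/12
d9 = 195/4
d10 = 32
endpoint = (-116/3, -7/6)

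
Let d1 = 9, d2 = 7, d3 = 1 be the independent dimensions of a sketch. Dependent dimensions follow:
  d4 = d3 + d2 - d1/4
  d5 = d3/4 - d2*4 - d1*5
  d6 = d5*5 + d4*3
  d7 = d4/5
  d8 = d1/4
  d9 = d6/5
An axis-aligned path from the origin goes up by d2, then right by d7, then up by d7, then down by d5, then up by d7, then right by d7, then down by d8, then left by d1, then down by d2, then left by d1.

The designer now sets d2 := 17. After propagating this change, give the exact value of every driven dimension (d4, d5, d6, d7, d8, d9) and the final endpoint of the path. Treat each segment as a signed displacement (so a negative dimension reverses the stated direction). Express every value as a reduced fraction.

Apply edit: d2 := 17
  d4 = d3 + d2 - d1/4 = 63/4
  d5 = d3/4 - d2*4 - d1*5 = -451/4
  d6 = d5*5 + d4*3 = -1033/2
  d7 = d4/5 = 63/20
  d8 = d1/4 = 9/4
  d9 = d6/5 = -1033/10
Walk from origin (0, 0):
  seg 1: up by d2 = 17 → (0, 17)
  seg 2: right by d7 = 63/20 → (63/20, 17)
  seg 3: up by d7 = 63/20 → (63/20, 403/20)
  seg 4: down by d5 = -451/4 → (63/20, 1329/10)
  seg 5: up by d7 = 63/20 → (63/20, 2721/20)
  seg 6: right by d7 = 63/20 → (63/10, 2721/20)
  seg 7: down by d8 = 9/4 → (63/10, 669/5)
  seg 8: left by d1 = 9 → (-27/10, 669/5)
  seg 9: down by d2 = 17 → (-27/10, 584/5)
  seg 10: left by d1 = 9 → (-117/10, 584/5)

d4 = 63/4
d5 = -451/4
d6 = -1033/2
d7 = 63/20
d8 = 9/4
d9 = -1033/10
endpoint = (-117/10, 584/5)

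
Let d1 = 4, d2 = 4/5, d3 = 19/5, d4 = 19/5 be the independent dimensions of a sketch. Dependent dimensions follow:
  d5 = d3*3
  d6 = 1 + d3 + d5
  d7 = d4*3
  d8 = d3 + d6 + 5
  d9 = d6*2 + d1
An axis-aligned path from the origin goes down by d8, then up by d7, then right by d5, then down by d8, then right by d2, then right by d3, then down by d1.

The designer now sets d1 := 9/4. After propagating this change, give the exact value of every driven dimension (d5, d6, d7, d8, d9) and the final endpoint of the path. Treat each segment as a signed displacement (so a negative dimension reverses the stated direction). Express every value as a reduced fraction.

Apply edit: d1 := 9/4
  d5 = d3*3 = 57/5
  d6 = 1 + d3 + d5 = 81/5
  d7 = d4*3 = 57/5
  d8 = d3 + d6 + 5 = 25
  d9 = d6*2 + d1 = 693/20
Walk from origin (0, 0):
  seg 1: down by d8 = 25 → (0, -25)
  seg 2: up by d7 = 57/5 → (0, -68/5)
  seg 3: right by d5 = 57/5 → (57/5, -68/5)
  seg 4: down by d8 = 25 → (57/5, -193/5)
  seg 5: right by d2 = 4/5 → (61/5, -193/5)
  seg 6: right by d3 = 19/5 → (16, -193/5)
  seg 7: down by d1 = 9/4 → (16, -817/20)

d5 = 57/5
d6 = 81/5
d7 = 57/5
d8 = 25
d9 = 693/20
endpoint = (16, -817/20)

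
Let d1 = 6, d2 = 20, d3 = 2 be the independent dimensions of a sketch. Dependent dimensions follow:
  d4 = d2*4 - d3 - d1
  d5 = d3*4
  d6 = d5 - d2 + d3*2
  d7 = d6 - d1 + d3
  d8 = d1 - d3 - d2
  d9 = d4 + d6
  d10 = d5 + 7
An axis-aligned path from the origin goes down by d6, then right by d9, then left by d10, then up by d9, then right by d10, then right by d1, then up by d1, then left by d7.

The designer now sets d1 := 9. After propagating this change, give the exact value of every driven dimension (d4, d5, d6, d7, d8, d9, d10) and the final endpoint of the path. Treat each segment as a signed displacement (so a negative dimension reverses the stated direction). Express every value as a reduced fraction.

d4 = 69
d5 = 8
d6 = -8
d7 = -15
d8 = -13
d9 = 61
d10 = 15
endpoint = (85, 78)

Apply edit: d1 := 9
  d4 = d2*4 - d3 - d1 = 69
  d5 = d3*4 = 8
  d6 = d5 - d2 + d3*2 = -8
  d7 = d6 - d1 + d3 = -15
  d8 = d1 - d3 - d2 = -13
  d9 = d4 + d6 = 61
  d10 = d5 + 7 = 15
Walk from origin (0, 0):
  seg 1: down by d6 = -8 → (0, 8)
  seg 2: right by d9 = 61 → (61, 8)
  seg 3: left by d10 = 15 → (46, 8)
  seg 4: up by d9 = 61 → (46, 69)
  seg 5: right by d10 = 15 → (61, 69)
  seg 6: right by d1 = 9 → (70, 69)
  seg 7: up by d1 = 9 → (70, 78)
  seg 8: left by d7 = -15 → (85, 78)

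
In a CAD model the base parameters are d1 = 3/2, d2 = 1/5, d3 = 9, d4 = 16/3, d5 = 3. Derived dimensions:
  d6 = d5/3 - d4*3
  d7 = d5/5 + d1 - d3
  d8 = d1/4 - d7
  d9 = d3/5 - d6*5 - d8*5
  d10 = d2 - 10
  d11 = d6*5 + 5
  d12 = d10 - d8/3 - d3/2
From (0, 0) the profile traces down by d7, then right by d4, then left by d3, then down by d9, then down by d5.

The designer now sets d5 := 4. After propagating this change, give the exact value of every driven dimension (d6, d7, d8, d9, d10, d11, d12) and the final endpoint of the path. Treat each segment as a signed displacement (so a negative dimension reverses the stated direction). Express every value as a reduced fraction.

d6 = -44/3
d7 = -67/10
d8 = 283/40
d9 = 4771/120
d10 = -49/5
d11 = -205/3
d12 = -1999/120
endpoint = (-11/3, -4447/120)

Apply edit: d5 := 4
  d6 = d5/3 - d4*3 = -44/3
  d7 = d5/5 + d1 - d3 = -67/10
  d8 = d1/4 - d7 = 283/40
  d9 = d3/5 - d6*5 - d8*5 = 4771/120
  d10 = d2 - 10 = -49/5
  d11 = d6*5 + 5 = -205/3
  d12 = d10 - d8/3 - d3/2 = -1999/120
Walk from origin (0, 0):
  seg 1: down by d7 = -67/10 → (0, 67/10)
  seg 2: right by d4 = 16/3 → (16/3, 67/10)
  seg 3: left by d3 = 9 → (-11/3, 67/10)
  seg 4: down by d9 = 4771/120 → (-11/3, -3967/120)
  seg 5: down by d5 = 4 → (-11/3, -4447/120)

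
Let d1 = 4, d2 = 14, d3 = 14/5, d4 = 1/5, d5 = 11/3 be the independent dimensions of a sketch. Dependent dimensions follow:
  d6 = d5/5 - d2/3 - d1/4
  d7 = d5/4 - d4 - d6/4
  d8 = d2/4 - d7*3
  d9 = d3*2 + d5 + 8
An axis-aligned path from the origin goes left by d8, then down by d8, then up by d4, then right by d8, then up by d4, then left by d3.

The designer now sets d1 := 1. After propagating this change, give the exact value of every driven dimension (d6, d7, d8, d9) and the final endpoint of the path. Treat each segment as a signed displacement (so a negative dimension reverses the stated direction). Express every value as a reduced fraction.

Apply edit: d1 := 1
  d6 = d5/5 - d2/3 - d1/4 = -251/60
  d7 = d5/4 - d4 - d6/4 = 141/80
  d8 = d2/4 - d7*3 = -143/80
  d9 = d3*2 + d5 + 8 = 259/15
Walk from origin (0, 0):
  seg 1: left by d8 = -143/80 → (143/80, 0)
  seg 2: down by d8 = -143/80 → (143/80, 143/80)
  seg 3: up by d4 = 1/5 → (143/80, 159/80)
  seg 4: right by d8 = -143/80 → (0, 159/80)
  seg 5: up by d4 = 1/5 → (0, 35/16)
  seg 6: left by d3 = 14/5 → (-14/5, 35/16)

d6 = -251/60
d7 = 141/80
d8 = -143/80
d9 = 259/15
endpoint = (-14/5, 35/16)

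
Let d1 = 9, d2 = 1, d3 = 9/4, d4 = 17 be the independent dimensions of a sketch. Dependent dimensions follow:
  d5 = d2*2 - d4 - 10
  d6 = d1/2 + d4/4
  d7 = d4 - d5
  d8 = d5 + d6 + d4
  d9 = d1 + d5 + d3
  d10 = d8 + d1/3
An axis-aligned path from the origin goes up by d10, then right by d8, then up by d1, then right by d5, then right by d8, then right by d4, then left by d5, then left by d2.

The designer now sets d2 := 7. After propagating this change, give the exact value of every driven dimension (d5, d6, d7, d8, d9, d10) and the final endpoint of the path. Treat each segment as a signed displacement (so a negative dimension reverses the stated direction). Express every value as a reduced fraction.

Apply edit: d2 := 7
  d5 = d2*2 - d4 - 10 = -13
  d6 = d1/2 + d4/4 = 35/4
  d7 = d4 - d5 = 30
  d8 = d5 + d6 + d4 = 51/4
  d9 = d1 + d5 + d3 = -7/4
  d10 = d8 + d1/3 = 63/4
Walk from origin (0, 0):
  seg 1: up by d10 = 63/4 → (0, 63/4)
  seg 2: right by d8 = 51/4 → (51/4, 63/4)
  seg 3: up by d1 = 9 → (51/4, 99/4)
  seg 4: right by d5 = -13 → (-1/4, 99/4)
  seg 5: right by d8 = 51/4 → (25/2, 99/4)
  seg 6: right by d4 = 17 → (59/2, 99/4)
  seg 7: left by d5 = -13 → (85/2, 99/4)
  seg 8: left by d2 = 7 → (71/2, 99/4)

d5 = -13
d6 = 35/4
d7 = 30
d8 = 51/4
d9 = -7/4
d10 = 63/4
endpoint = (71/2, 99/4)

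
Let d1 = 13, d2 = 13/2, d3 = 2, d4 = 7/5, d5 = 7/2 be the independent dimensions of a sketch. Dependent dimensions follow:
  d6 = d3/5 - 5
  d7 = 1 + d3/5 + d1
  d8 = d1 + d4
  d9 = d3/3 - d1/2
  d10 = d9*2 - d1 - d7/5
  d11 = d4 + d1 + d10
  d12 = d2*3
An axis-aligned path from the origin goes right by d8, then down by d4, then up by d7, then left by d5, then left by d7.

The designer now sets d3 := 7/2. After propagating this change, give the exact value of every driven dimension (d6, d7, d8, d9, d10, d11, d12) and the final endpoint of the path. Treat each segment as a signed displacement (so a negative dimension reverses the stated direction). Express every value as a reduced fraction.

Apply edit: d3 := 7/2
  d6 = d3/5 - 5 = -43/10
  d7 = 1 + d3/5 + d1 = 147/10
  d8 = d1 + d4 = 72/5
  d9 = d3/3 - d1/2 = -16/3
  d10 = d9*2 - d1 - d7/5 = -3991/150
  d11 = d4 + d1 + d10 = -1831/150
  d12 = d2*3 = 39/2
Walk from origin (0, 0):
  seg 1: right by d8 = 72/5 → (72/5, 0)
  seg 2: down by d4 = 7/5 → (72/5, -7/5)
  seg 3: up by d7 = 147/10 → (72/5, 133/10)
  seg 4: left by d5 = 7/2 → (109/10, 133/10)
  seg 5: left by d7 = 147/10 → (-19/5, 133/10)

d6 = -43/10
d7 = 147/10
d8 = 72/5
d9 = -16/3
d10 = -3991/150
d11 = -1831/150
d12 = 39/2
endpoint = (-19/5, 133/10)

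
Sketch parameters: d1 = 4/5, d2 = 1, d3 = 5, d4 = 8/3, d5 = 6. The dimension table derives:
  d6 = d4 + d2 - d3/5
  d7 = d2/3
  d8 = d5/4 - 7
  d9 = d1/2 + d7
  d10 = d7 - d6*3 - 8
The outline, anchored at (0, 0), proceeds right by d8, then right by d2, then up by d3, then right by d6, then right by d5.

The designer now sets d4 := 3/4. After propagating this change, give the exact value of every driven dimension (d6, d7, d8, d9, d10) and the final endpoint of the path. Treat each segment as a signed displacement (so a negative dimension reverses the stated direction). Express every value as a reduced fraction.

Apply edit: d4 := 3/4
  d6 = d4 + d2 - d3/5 = 3/4
  d7 = d2/3 = 1/3
  d8 = d5/4 - 7 = -11/2
  d9 = d1/2 + d7 = 11/15
  d10 = d7 - d6*3 - 8 = -119/12
Walk from origin (0, 0):
  seg 1: right by d8 = -11/2 → (-11/2, 0)
  seg 2: right by d2 = 1 → (-9/2, 0)
  seg 3: up by d3 = 5 → (-9/2, 5)
  seg 4: right by d6 = 3/4 → (-15/4, 5)
  seg 5: right by d5 = 6 → (9/4, 5)

d6 = 3/4
d7 = 1/3
d8 = -11/2
d9 = 11/15
d10 = -119/12
endpoint = (9/4, 5)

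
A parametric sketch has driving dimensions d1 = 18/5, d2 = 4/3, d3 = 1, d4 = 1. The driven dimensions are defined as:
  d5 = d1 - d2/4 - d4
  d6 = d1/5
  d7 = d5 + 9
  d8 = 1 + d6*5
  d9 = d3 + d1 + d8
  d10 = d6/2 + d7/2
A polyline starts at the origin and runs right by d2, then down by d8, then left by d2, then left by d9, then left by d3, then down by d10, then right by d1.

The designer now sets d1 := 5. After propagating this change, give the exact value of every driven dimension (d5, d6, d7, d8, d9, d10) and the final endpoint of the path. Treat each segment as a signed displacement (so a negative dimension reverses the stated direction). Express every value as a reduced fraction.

d5 = 11/3
d6 = 1
d7 = 38/3
d8 = 6
d9 = 12
d10 = 41/6
endpoint = (-8, -77/6)

Apply edit: d1 := 5
  d5 = d1 - d2/4 - d4 = 11/3
  d6 = d1/5 = 1
  d7 = d5 + 9 = 38/3
  d8 = 1 + d6*5 = 6
  d9 = d3 + d1 + d8 = 12
  d10 = d6/2 + d7/2 = 41/6
Walk from origin (0, 0):
  seg 1: right by d2 = 4/3 → (4/3, 0)
  seg 2: down by d8 = 6 → (4/3, -6)
  seg 3: left by d2 = 4/3 → (0, -6)
  seg 4: left by d9 = 12 → (-12, -6)
  seg 5: left by d3 = 1 → (-13, -6)
  seg 6: down by d10 = 41/6 → (-13, -77/6)
  seg 7: right by d1 = 5 → (-8, -77/6)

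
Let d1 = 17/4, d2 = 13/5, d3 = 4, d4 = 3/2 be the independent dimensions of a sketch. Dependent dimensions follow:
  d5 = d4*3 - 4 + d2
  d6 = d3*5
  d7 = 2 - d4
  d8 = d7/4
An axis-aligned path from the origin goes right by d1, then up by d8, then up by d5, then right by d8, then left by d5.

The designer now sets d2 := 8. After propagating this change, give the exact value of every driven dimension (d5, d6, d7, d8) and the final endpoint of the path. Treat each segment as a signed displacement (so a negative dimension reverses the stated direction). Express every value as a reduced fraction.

Apply edit: d2 := 8
  d5 = d4*3 - 4 + d2 = 17/2
  d6 = d3*5 = 20
  d7 = 2 - d4 = 1/2
  d8 = d7/4 = 1/8
Walk from origin (0, 0):
  seg 1: right by d1 = 17/4 → (17/4, 0)
  seg 2: up by d8 = 1/8 → (17/4, 1/8)
  seg 3: up by d5 = 17/2 → (17/4, 69/8)
  seg 4: right by d8 = 1/8 → (35/8, 69/8)
  seg 5: left by d5 = 17/2 → (-33/8, 69/8)

d5 = 17/2
d6 = 20
d7 = 1/2
d8 = 1/8
endpoint = (-33/8, 69/8)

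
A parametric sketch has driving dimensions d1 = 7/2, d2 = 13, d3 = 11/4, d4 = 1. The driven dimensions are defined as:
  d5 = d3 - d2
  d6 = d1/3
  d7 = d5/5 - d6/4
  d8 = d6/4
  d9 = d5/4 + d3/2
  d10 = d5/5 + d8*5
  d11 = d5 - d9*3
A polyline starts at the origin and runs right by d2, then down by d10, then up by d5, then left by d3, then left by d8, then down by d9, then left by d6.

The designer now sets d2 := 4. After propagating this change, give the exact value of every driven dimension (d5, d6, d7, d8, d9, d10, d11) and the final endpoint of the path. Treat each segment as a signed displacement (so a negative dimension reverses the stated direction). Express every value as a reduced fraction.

Apply edit: d2 := 4
  d5 = d3 - d2 = -5/4
  d6 = d1/3 = 7/6
  d7 = d5/5 - d6/4 = -13/24
  d8 = d6/4 = 7/24
  d9 = d5/4 + d3/2 = 17/16
  d10 = d5/5 + d8*5 = 29/24
  d11 = d5 - d9*3 = -71/16
Walk from origin (0, 0):
  seg 1: right by d2 = 4 → (4, 0)
  seg 2: down by d10 = 29/24 → (4, -29/24)
  seg 3: up by d5 = -5/4 → (4, -59/24)
  seg 4: left by d3 = 11/4 → (5/4, -59/24)
  seg 5: left by d8 = 7/24 → (23/24, -59/24)
  seg 6: down by d9 = 17/16 → (23/24, -169/48)
  seg 7: left by d6 = 7/6 → (-5/24, -169/48)

d5 = -5/4
d6 = 7/6
d7 = -13/24
d8 = 7/24
d9 = 17/16
d10 = 29/24
d11 = -71/16
endpoint = (-5/24, -169/48)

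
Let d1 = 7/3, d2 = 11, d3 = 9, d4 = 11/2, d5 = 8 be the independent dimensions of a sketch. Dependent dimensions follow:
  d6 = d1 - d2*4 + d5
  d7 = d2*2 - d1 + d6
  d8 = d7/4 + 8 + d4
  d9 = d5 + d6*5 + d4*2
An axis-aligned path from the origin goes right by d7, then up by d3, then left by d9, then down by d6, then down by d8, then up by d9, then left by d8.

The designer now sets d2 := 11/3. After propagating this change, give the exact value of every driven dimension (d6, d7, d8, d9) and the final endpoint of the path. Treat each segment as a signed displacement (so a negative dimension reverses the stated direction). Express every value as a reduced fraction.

Apply edit: d2 := 11/3
  d6 = d1 - d2*4 + d5 = -13/3
  d7 = d2*2 - d1 + d6 = 2/3
  d8 = d7/4 + 8 + d4 = 41/3
  d9 = d5 + d6*5 + d4*2 = -8/3
Walk from origin (0, 0):
  seg 1: right by d7 = 2/3 → (2/3, 0)
  seg 2: up by d3 = 9 → (2/3, 9)
  seg 3: left by d9 = -8/3 → (10/3, 9)
  seg 4: down by d6 = -13/3 → (10/3, 40/3)
  seg 5: down by d8 = 41/3 → (10/3, -1/3)
  seg 6: up by d9 = -8/3 → (10/3, -3)
  seg 7: left by d8 = 41/3 → (-31/3, -3)

d6 = -13/3
d7 = 2/3
d8 = 41/3
d9 = -8/3
endpoint = (-31/3, -3)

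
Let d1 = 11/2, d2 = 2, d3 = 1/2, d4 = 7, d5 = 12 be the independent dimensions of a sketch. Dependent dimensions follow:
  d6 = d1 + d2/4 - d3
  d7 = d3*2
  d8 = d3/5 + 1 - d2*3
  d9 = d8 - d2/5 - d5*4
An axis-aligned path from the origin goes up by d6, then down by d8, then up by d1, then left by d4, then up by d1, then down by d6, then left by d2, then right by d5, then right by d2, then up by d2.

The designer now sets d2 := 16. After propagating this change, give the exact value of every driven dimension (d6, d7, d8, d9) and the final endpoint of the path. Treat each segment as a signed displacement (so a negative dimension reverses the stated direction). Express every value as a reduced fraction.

d6 = 9
d7 = 1
d8 = -469/10
d9 = -981/10
endpoint = (5, 739/10)

Apply edit: d2 := 16
  d6 = d1 + d2/4 - d3 = 9
  d7 = d3*2 = 1
  d8 = d3/5 + 1 - d2*3 = -469/10
  d9 = d8 - d2/5 - d5*4 = -981/10
Walk from origin (0, 0):
  seg 1: up by d6 = 9 → (0, 9)
  seg 2: down by d8 = -469/10 → (0, 559/10)
  seg 3: up by d1 = 11/2 → (0, 307/5)
  seg 4: left by d4 = 7 → (-7, 307/5)
  seg 5: up by d1 = 11/2 → (-7, 669/10)
  seg 6: down by d6 = 9 → (-7, 579/10)
  seg 7: left by d2 = 16 → (-23, 579/10)
  seg 8: right by d5 = 12 → (-11, 579/10)
  seg 9: right by d2 = 16 → (5, 579/10)
  seg 10: up by d2 = 16 → (5, 739/10)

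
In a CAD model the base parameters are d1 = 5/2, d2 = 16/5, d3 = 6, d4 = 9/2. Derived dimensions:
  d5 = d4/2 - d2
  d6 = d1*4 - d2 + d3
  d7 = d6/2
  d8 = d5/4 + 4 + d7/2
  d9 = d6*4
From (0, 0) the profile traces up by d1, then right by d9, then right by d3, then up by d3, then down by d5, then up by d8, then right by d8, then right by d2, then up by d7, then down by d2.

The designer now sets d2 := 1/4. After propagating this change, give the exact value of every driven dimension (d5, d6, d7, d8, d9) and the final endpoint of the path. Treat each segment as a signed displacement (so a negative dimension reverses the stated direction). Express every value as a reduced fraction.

d5 = 2
d6 = 63/4
d7 = 63/8
d8 = 135/16
d9 = 63
endpoint = (1243/16, 361/16)

Apply edit: d2 := 1/4
  d5 = d4/2 - d2 = 2
  d6 = d1*4 - d2 + d3 = 63/4
  d7 = d6/2 = 63/8
  d8 = d5/4 + 4 + d7/2 = 135/16
  d9 = d6*4 = 63
Walk from origin (0, 0):
  seg 1: up by d1 = 5/2 → (0, 5/2)
  seg 2: right by d9 = 63 → (63, 5/2)
  seg 3: right by d3 = 6 → (69, 5/2)
  seg 4: up by d3 = 6 → (69, 17/2)
  seg 5: down by d5 = 2 → (69, 13/2)
  seg 6: up by d8 = 135/16 → (69, 239/16)
  seg 7: right by d8 = 135/16 → (1239/16, 239/16)
  seg 8: right by d2 = 1/4 → (1243/16, 239/16)
  seg 9: up by d7 = 63/8 → (1243/16, 365/16)
  seg 10: down by d2 = 1/4 → (1243/16, 361/16)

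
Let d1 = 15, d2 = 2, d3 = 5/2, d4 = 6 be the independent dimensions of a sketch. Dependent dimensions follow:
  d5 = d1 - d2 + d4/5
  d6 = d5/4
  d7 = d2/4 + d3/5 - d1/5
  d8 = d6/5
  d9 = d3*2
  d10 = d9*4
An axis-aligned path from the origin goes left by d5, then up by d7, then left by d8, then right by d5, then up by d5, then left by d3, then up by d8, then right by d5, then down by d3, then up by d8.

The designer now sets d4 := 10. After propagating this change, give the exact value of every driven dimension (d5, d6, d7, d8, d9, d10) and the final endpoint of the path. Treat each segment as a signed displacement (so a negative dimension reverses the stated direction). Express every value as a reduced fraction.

d5 = 15
d6 = 15/4
d7 = -2
d8 = 3/4
d9 = 5
d10 = 20
endpoint = (47/4, 12)

Apply edit: d4 := 10
  d5 = d1 - d2 + d4/5 = 15
  d6 = d5/4 = 15/4
  d7 = d2/4 + d3/5 - d1/5 = -2
  d8 = d6/5 = 3/4
  d9 = d3*2 = 5
  d10 = d9*4 = 20
Walk from origin (0, 0):
  seg 1: left by d5 = 15 → (-15, 0)
  seg 2: up by d7 = -2 → (-15, -2)
  seg 3: left by d8 = 3/4 → (-63/4, -2)
  seg 4: right by d5 = 15 → (-3/4, -2)
  seg 5: up by d5 = 15 → (-3/4, 13)
  seg 6: left by d3 = 5/2 → (-13/4, 13)
  seg 7: up by d8 = 3/4 → (-13/4, 55/4)
  seg 8: right by d5 = 15 → (47/4, 55/4)
  seg 9: down by d3 = 5/2 → (47/4, 45/4)
  seg 10: up by d8 = 3/4 → (47/4, 12)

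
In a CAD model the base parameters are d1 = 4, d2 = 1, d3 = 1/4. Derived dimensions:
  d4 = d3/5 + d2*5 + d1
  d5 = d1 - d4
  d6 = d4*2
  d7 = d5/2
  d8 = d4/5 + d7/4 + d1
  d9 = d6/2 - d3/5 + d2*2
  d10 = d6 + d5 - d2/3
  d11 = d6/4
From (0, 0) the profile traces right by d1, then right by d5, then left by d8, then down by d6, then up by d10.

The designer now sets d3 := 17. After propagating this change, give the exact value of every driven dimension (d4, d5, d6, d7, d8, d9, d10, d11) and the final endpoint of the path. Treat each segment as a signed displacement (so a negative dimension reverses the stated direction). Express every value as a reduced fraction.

d4 = 62/5
d5 = -42/5
d6 = 124/5
d7 = -21/5
d8 = 543/100
d9 = 11
d10 = 241/15
d11 = 31/5
endpoint = (-983/100, -131/15)

Apply edit: d3 := 17
  d4 = d3/5 + d2*5 + d1 = 62/5
  d5 = d1 - d4 = -42/5
  d6 = d4*2 = 124/5
  d7 = d5/2 = -21/5
  d8 = d4/5 + d7/4 + d1 = 543/100
  d9 = d6/2 - d3/5 + d2*2 = 11
  d10 = d6 + d5 - d2/3 = 241/15
  d11 = d6/4 = 31/5
Walk from origin (0, 0):
  seg 1: right by d1 = 4 → (4, 0)
  seg 2: right by d5 = -42/5 → (-22/5, 0)
  seg 3: left by d8 = 543/100 → (-983/100, 0)
  seg 4: down by d6 = 124/5 → (-983/100, -124/5)
  seg 5: up by d10 = 241/15 → (-983/100, -131/15)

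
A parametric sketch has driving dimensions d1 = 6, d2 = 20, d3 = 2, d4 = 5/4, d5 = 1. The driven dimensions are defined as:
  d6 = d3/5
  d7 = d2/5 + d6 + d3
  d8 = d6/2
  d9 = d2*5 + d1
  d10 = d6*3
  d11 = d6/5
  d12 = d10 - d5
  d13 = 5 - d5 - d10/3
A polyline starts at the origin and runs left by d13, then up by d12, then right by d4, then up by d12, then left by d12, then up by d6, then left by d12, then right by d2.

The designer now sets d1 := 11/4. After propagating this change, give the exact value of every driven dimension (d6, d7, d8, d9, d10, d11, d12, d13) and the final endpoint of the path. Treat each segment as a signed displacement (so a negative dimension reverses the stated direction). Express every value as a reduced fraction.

Apply edit: d1 := 11/4
  d6 = d3/5 = 2/5
  d7 = d2/5 + d6 + d3 = 32/5
  d8 = d6/2 = 1/5
  d9 = d2*5 + d1 = 411/4
  d10 = d6*3 = 6/5
  d11 = d6/5 = 2/25
  d12 = d10 - d5 = 1/5
  d13 = 5 - d5 - d10/3 = 18/5
Walk from origin (0, 0):
  seg 1: left by d13 = 18/5 → (-18/5, 0)
  seg 2: up by d12 = 1/5 → (-18/5, 1/5)
  seg 3: right by d4 = 5/4 → (-47/20, 1/5)
  seg 4: up by d12 = 1/5 → (-47/20, 2/5)
  seg 5: left by d12 = 1/5 → (-51/20, 2/5)
  seg 6: up by d6 = 2/5 → (-51/20, 4/5)
  seg 7: left by d12 = 1/5 → (-11/4, 4/5)
  seg 8: right by d2 = 20 → (69/4, 4/5)

d6 = 2/5
d7 = 32/5
d8 = 1/5
d9 = 411/4
d10 = 6/5
d11 = 2/25
d12 = 1/5
d13 = 18/5
endpoint = (69/4, 4/5)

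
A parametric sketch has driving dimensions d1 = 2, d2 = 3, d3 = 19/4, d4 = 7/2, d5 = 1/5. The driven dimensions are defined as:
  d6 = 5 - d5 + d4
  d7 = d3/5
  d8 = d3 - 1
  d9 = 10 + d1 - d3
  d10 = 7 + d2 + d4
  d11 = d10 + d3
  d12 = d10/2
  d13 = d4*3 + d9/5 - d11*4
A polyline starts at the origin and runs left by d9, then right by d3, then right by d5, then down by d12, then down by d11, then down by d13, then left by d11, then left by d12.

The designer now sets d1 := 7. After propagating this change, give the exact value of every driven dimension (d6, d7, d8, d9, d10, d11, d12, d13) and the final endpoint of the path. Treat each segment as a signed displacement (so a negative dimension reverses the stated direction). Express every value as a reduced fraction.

d6 = 83/10
d7 = 19/20
d8 = 15/4
d9 = 49/4
d10 = 27/2
d11 = 73/4
d12 = 27/4
d13 = -1201/20
endpoint = (-323/10, 701/20)

Apply edit: d1 := 7
  d6 = 5 - d5 + d4 = 83/10
  d7 = d3/5 = 19/20
  d8 = d3 - 1 = 15/4
  d9 = 10 + d1 - d3 = 49/4
  d10 = 7 + d2 + d4 = 27/2
  d11 = d10 + d3 = 73/4
  d12 = d10/2 = 27/4
  d13 = d4*3 + d9/5 - d11*4 = -1201/20
Walk from origin (0, 0):
  seg 1: left by d9 = 49/4 → (-49/4, 0)
  seg 2: right by d3 = 19/4 → (-15/2, 0)
  seg 3: right by d5 = 1/5 → (-73/10, 0)
  seg 4: down by d12 = 27/4 → (-73/10, -27/4)
  seg 5: down by d11 = 73/4 → (-73/10, -25)
  seg 6: down by d13 = -1201/20 → (-73/10, 701/20)
  seg 7: left by d11 = 73/4 → (-511/20, 701/20)
  seg 8: left by d12 = 27/4 → (-323/10, 701/20)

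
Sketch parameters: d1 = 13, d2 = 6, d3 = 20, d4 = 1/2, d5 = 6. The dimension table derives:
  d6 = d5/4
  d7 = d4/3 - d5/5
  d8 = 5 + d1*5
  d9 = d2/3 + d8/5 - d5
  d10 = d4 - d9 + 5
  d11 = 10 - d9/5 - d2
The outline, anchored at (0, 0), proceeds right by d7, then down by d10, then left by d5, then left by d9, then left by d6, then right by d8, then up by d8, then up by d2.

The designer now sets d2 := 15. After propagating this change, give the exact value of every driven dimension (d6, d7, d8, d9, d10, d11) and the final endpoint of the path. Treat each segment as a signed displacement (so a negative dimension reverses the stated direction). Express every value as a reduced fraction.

d6 = 3/2
d7 = -31/30
d8 = 70
d9 = 13
d10 = -15/2
d11 = -38/5
endpoint = (727/15, 185/2)

Apply edit: d2 := 15
  d6 = d5/4 = 3/2
  d7 = d4/3 - d5/5 = -31/30
  d8 = 5 + d1*5 = 70
  d9 = d2/3 + d8/5 - d5 = 13
  d10 = d4 - d9 + 5 = -15/2
  d11 = 10 - d9/5 - d2 = -38/5
Walk from origin (0, 0):
  seg 1: right by d7 = -31/30 → (-31/30, 0)
  seg 2: down by d10 = -15/2 → (-31/30, 15/2)
  seg 3: left by d5 = 6 → (-211/30, 15/2)
  seg 4: left by d9 = 13 → (-601/30, 15/2)
  seg 5: left by d6 = 3/2 → (-323/15, 15/2)
  seg 6: right by d8 = 70 → (727/15, 15/2)
  seg 7: up by d8 = 70 → (727/15, 155/2)
  seg 8: up by d2 = 15 → (727/15, 185/2)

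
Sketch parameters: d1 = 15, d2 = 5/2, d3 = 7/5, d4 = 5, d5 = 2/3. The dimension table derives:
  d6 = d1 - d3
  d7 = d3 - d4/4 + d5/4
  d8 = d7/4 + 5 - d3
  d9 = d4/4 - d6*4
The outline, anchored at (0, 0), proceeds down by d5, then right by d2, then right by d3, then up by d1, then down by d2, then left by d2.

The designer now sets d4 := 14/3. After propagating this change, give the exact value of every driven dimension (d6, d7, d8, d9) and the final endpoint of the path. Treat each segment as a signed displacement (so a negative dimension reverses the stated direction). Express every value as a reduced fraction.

d6 = 68/5
d7 = 2/5
d8 = 37/10
d9 = -1597/30
endpoint = (7/5, 71/6)

Apply edit: d4 := 14/3
  d6 = d1 - d3 = 68/5
  d7 = d3 - d4/4 + d5/4 = 2/5
  d8 = d7/4 + 5 - d3 = 37/10
  d9 = d4/4 - d6*4 = -1597/30
Walk from origin (0, 0):
  seg 1: down by d5 = 2/3 → (0, -2/3)
  seg 2: right by d2 = 5/2 → (5/2, -2/3)
  seg 3: right by d3 = 7/5 → (39/10, -2/3)
  seg 4: up by d1 = 15 → (39/10, 43/3)
  seg 5: down by d2 = 5/2 → (39/10, 71/6)
  seg 6: left by d2 = 5/2 → (7/5, 71/6)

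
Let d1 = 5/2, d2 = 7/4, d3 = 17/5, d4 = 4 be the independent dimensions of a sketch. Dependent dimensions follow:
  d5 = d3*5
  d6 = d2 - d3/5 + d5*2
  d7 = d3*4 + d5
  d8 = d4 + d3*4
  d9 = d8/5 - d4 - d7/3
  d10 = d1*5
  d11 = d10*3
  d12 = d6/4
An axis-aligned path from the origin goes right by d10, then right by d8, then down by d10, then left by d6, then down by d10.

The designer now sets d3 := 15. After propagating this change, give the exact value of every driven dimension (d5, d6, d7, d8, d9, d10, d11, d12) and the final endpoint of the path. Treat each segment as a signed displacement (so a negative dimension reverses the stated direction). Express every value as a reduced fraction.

Apply edit: d3 := 15
  d5 = d3*5 = 75
  d6 = d2 - d3/5 + d5*2 = 595/4
  d7 = d3*4 + d5 = 135
  d8 = d4 + d3*4 = 64
  d9 = d8/5 - d4 - d7/3 = -181/5
  d10 = d1*5 = 25/2
  d11 = d10*3 = 75/2
  d12 = d6/4 = 595/16
Walk from origin (0, 0):
  seg 1: right by d10 = 25/2 → (25/2, 0)
  seg 2: right by d8 = 64 → (153/2, 0)
  seg 3: down by d10 = 25/2 → (153/2, -25/2)
  seg 4: left by d6 = 595/4 → (-289/4, -25/2)
  seg 5: down by d10 = 25/2 → (-289/4, -25)

d5 = 75
d6 = 595/4
d7 = 135
d8 = 64
d9 = -181/5
d10 = 25/2
d11 = 75/2
d12 = 595/16
endpoint = (-289/4, -25)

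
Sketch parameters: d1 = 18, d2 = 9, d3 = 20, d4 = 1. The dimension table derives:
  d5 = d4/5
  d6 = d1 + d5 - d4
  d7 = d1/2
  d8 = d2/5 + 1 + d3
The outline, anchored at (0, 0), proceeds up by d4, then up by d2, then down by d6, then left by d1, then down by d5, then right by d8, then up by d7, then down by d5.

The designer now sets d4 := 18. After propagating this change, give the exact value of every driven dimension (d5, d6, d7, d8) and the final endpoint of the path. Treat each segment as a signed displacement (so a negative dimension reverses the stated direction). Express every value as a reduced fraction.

d5 = 18/5
d6 = 18/5
d7 = 9
d8 = 114/5
endpoint = (24/5, 126/5)

Apply edit: d4 := 18
  d5 = d4/5 = 18/5
  d6 = d1 + d5 - d4 = 18/5
  d7 = d1/2 = 9
  d8 = d2/5 + 1 + d3 = 114/5
Walk from origin (0, 0):
  seg 1: up by d4 = 18 → (0, 18)
  seg 2: up by d2 = 9 → (0, 27)
  seg 3: down by d6 = 18/5 → (0, 117/5)
  seg 4: left by d1 = 18 → (-18, 117/5)
  seg 5: down by d5 = 18/5 → (-18, 99/5)
  seg 6: right by d8 = 114/5 → (24/5, 99/5)
  seg 7: up by d7 = 9 → (24/5, 144/5)
  seg 8: down by d5 = 18/5 → (24/5, 126/5)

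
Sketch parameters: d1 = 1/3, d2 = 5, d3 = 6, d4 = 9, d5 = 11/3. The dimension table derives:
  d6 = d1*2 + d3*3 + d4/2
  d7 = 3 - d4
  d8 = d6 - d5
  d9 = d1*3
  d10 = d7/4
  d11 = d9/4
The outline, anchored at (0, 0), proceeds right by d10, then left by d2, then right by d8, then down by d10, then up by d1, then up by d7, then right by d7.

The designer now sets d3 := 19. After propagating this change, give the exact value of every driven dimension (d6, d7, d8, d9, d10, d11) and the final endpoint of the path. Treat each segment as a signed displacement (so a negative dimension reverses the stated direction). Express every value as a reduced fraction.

d6 = 373/6
d7 = -6
d8 = 117/2
d9 = 1
d10 = -3/2
d11 = 1/4
endpoint = (46, -25/6)

Apply edit: d3 := 19
  d6 = d1*2 + d3*3 + d4/2 = 373/6
  d7 = 3 - d4 = -6
  d8 = d6 - d5 = 117/2
  d9 = d1*3 = 1
  d10 = d7/4 = -3/2
  d11 = d9/4 = 1/4
Walk from origin (0, 0):
  seg 1: right by d10 = -3/2 → (-3/2, 0)
  seg 2: left by d2 = 5 → (-13/2, 0)
  seg 3: right by d8 = 117/2 → (52, 0)
  seg 4: down by d10 = -3/2 → (52, 3/2)
  seg 5: up by d1 = 1/3 → (52, 11/6)
  seg 6: up by d7 = -6 → (52, -25/6)
  seg 7: right by d7 = -6 → (46, -25/6)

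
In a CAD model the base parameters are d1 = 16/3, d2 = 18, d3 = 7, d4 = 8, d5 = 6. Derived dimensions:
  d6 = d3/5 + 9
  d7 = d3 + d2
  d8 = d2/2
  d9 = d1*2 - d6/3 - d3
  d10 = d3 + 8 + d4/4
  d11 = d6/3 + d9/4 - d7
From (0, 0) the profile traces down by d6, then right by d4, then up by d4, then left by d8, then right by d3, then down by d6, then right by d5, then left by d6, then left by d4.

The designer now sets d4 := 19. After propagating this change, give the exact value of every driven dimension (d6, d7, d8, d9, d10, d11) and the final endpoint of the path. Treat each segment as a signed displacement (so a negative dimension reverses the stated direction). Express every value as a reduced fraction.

Apply edit: d4 := 19
  d6 = d3/5 + 9 = 52/5
  d7 = d3 + d2 = 25
  d8 = d2/2 = 9
  d9 = d1*2 - d6/3 - d3 = 1/5
  d10 = d3 + 8 + d4/4 = 79/4
  d11 = d6/3 + d9/4 - d7 = -1289/60
Walk from origin (0, 0):
  seg 1: down by d6 = 52/5 → (0, -52/5)
  seg 2: right by d4 = 19 → (19, -52/5)
  seg 3: up by d4 = 19 → (19, 43/5)
  seg 4: left by d8 = 9 → (10, 43/5)
  seg 5: right by d3 = 7 → (17, 43/5)
  seg 6: down by d6 = 52/5 → (17, -9/5)
  seg 7: right by d5 = 6 → (23, -9/5)
  seg 8: left by d6 = 52/5 → (63/5, -9/5)
  seg 9: left by d4 = 19 → (-32/5, -9/5)

d6 = 52/5
d7 = 25
d8 = 9
d9 = 1/5
d10 = 79/4
d11 = -1289/60
endpoint = (-32/5, -9/5)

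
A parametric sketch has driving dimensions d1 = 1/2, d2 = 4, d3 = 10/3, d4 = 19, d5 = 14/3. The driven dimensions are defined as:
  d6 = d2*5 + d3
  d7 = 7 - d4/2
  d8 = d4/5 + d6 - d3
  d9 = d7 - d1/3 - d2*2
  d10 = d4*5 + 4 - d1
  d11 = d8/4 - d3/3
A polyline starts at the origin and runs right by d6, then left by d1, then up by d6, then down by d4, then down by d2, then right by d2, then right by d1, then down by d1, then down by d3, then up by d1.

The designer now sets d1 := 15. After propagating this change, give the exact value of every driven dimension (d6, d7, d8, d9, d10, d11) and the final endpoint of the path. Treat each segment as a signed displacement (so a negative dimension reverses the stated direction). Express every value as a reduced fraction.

Apply edit: d1 := 15
  d6 = d2*5 + d3 = 70/3
  d7 = 7 - d4/2 = -5/2
  d8 = d4/5 + d6 - d3 = 119/5
  d9 = d7 - d1/3 - d2*2 = -31/2
  d10 = d4*5 + 4 - d1 = 84
  d11 = d8/4 - d3/3 = 871/180
Walk from origin (0, 0):
  seg 1: right by d6 = 70/3 → (70/3, 0)
  seg 2: left by d1 = 15 → (25/3, 0)
  seg 3: up by d6 = 70/3 → (25/3, 70/3)
  seg 4: down by d4 = 19 → (25/3, 13/3)
  seg 5: down by d2 = 4 → (25/3, 1/3)
  seg 6: right by d2 = 4 → (37/3, 1/3)
  seg 7: right by d1 = 15 → (82/3, 1/3)
  seg 8: down by d1 = 15 → (82/3, -44/3)
  seg 9: down by d3 = 10/3 → (82/3, -18)
  seg 10: up by d1 = 15 → (82/3, -3)

d6 = 70/3
d7 = -5/2
d8 = 119/5
d9 = -31/2
d10 = 84
d11 = 871/180
endpoint = (82/3, -3)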